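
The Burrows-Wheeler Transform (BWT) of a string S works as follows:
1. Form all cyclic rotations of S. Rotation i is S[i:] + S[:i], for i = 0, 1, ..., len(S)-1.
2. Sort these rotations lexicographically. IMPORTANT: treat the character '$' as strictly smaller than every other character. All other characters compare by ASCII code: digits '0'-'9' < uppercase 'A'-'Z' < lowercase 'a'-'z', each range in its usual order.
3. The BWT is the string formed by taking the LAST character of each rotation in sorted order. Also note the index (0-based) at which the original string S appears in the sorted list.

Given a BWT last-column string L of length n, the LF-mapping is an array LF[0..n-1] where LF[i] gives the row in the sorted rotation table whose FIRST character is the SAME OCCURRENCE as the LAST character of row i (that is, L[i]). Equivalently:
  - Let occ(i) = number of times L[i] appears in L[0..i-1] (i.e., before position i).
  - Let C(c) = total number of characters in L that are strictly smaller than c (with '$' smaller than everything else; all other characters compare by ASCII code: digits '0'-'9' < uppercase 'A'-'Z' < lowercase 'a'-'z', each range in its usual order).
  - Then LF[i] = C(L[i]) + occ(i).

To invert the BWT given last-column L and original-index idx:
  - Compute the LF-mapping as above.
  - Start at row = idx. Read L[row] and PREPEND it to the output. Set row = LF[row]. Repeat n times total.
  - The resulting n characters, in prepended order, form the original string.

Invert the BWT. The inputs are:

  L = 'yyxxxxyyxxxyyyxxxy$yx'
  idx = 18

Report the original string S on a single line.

Answer: yyxxxxxxyxxyxxyxyyyy$

Derivation:
LF mapping: 12 13 1 2 3 4 14 15 5 6 7 16 17 18 8 9 10 19 0 20 11
Walk LF starting at row 18, prepending L[row]:
  step 1: row=18, L[18]='$', prepend. Next row=LF[18]=0
  step 2: row=0, L[0]='y', prepend. Next row=LF[0]=12
  step 3: row=12, L[12]='y', prepend. Next row=LF[12]=17
  step 4: row=17, L[17]='y', prepend. Next row=LF[17]=19
  step 5: row=19, L[19]='y', prepend. Next row=LF[19]=20
  step 6: row=20, L[20]='x', prepend. Next row=LF[20]=11
  step 7: row=11, L[11]='y', prepend. Next row=LF[11]=16
  step 8: row=16, L[16]='x', prepend. Next row=LF[16]=10
  step 9: row=10, L[10]='x', prepend. Next row=LF[10]=7
  step 10: row=7, L[7]='y', prepend. Next row=LF[7]=15
  step 11: row=15, L[15]='x', prepend. Next row=LF[15]=9
  step 12: row=9, L[9]='x', prepend. Next row=LF[9]=6
  step 13: row=6, L[6]='y', prepend. Next row=LF[6]=14
  step 14: row=14, L[14]='x', prepend. Next row=LF[14]=8
  step 15: row=8, L[8]='x', prepend. Next row=LF[8]=5
  step 16: row=5, L[5]='x', prepend. Next row=LF[5]=4
  step 17: row=4, L[4]='x', prepend. Next row=LF[4]=3
  step 18: row=3, L[3]='x', prepend. Next row=LF[3]=2
  step 19: row=2, L[2]='x', prepend. Next row=LF[2]=1
  step 20: row=1, L[1]='y', prepend. Next row=LF[1]=13
  step 21: row=13, L[13]='y', prepend. Next row=LF[13]=18
Reversed output: yyxxxxxxyxxyxxyxyyyy$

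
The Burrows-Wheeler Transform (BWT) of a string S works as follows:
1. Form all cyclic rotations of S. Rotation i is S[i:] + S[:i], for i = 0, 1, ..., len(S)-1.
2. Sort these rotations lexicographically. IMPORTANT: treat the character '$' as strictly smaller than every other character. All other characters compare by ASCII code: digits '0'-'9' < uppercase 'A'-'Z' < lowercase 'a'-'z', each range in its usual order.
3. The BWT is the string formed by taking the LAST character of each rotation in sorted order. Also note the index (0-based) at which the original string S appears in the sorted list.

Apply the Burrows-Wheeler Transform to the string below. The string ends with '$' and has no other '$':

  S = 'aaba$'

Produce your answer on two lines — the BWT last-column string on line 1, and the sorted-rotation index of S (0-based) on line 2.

Answer: ab$aa
2

Derivation:
All 5 rotations (rotation i = S[i:]+S[:i]):
  rot[0] = aaba$
  rot[1] = aba$a
  rot[2] = ba$aa
  rot[3] = a$aab
  rot[4] = $aaba
Sorted (with $ < everything):
  sorted[0] = $aaba  (last char: 'a')
  sorted[1] = a$aab  (last char: 'b')
  sorted[2] = aaba$  (last char: '$')
  sorted[3] = aba$a  (last char: 'a')
  sorted[4] = ba$aa  (last char: 'a')
Last column: ab$aa
Original string S is at sorted index 2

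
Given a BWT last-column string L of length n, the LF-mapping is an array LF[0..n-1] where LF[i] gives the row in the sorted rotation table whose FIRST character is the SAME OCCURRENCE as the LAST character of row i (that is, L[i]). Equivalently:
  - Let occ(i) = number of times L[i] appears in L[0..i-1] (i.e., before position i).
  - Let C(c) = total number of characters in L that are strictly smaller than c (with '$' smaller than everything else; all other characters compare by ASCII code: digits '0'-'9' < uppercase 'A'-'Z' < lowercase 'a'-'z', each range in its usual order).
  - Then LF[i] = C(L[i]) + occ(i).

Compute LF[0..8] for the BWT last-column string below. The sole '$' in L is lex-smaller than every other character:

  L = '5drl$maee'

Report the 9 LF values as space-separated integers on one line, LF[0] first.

Char counts: '$':1, '5':1, 'a':1, 'd':1, 'e':2, 'l':1, 'm':1, 'r':1
C (first-col start): C('$')=0, C('5')=1, C('a')=2, C('d')=3, C('e')=4, C('l')=6, C('m')=7, C('r')=8
L[0]='5': occ=0, LF[0]=C('5')+0=1+0=1
L[1]='d': occ=0, LF[1]=C('d')+0=3+0=3
L[2]='r': occ=0, LF[2]=C('r')+0=8+0=8
L[3]='l': occ=0, LF[3]=C('l')+0=6+0=6
L[4]='$': occ=0, LF[4]=C('$')+0=0+0=0
L[5]='m': occ=0, LF[5]=C('m')+0=7+0=7
L[6]='a': occ=0, LF[6]=C('a')+0=2+0=2
L[7]='e': occ=0, LF[7]=C('e')+0=4+0=4
L[8]='e': occ=1, LF[8]=C('e')+1=4+1=5

Answer: 1 3 8 6 0 7 2 4 5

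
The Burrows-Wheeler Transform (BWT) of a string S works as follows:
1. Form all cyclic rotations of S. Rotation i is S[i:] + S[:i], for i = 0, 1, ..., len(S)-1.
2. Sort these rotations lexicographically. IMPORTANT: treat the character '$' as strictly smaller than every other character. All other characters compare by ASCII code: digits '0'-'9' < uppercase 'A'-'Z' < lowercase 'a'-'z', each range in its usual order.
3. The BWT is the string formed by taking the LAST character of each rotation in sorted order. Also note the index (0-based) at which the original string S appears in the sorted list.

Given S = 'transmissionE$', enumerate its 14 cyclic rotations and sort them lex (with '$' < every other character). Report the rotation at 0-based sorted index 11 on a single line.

Answer: smissionE$tran

Derivation:
All 14 rotations (rotation i = S[i:]+S[:i]):
  rot[0] = transmissionE$
  rot[1] = ransmissionE$t
  rot[2] = ansmissionE$tr
  rot[3] = nsmissionE$tra
  rot[4] = smissionE$tran
  rot[5] = missionE$trans
  rot[6] = issionE$transm
  rot[7] = ssionE$transmi
  rot[8] = sionE$transmis
  rot[9] = ionE$transmiss
  rot[10] = onE$transmissi
  rot[11] = nE$transmissio
  rot[12] = E$transmission
  rot[13] = $transmissionE
Sorted (with $ < everything):
  sorted[0] = $transmissionE
  sorted[1] = E$transmission
  sorted[2] = ansmissionE$tr
  sorted[3] = ionE$transmiss
  sorted[4] = issionE$transm
  sorted[5] = missionE$trans
  sorted[6] = nE$transmissio
  sorted[7] = nsmissionE$tra
  sorted[8] = onE$transmissi
  sorted[9] = ransmissionE$t
  sorted[10] = sionE$transmis
  sorted[11] = smissionE$tran
  sorted[12] = ssionE$transmi
  sorted[13] = transmissionE$
sorted[11] = smissionE$tran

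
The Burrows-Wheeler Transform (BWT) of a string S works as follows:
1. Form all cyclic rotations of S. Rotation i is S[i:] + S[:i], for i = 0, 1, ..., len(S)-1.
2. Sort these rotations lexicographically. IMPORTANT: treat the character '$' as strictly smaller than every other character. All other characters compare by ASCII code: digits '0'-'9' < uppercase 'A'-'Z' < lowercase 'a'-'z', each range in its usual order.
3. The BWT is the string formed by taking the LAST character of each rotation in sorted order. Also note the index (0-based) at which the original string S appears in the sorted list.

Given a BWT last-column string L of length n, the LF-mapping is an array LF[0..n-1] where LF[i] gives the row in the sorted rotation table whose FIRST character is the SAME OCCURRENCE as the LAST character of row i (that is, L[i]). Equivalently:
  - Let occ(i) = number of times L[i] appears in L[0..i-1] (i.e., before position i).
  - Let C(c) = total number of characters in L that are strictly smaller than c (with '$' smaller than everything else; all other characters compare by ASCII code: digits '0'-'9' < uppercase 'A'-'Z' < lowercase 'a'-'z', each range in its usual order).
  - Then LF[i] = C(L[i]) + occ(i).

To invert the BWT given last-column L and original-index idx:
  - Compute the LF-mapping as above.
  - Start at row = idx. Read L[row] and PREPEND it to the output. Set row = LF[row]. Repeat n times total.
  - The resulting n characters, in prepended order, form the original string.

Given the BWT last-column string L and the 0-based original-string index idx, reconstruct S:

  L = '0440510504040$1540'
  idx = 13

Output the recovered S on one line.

LF mapping: 1 10 11 2 15 8 3 16 4 12 5 13 6 0 9 17 14 7
Walk LF starting at row 13, prepending L[row]:
  step 1: row=13, L[13]='$', prepend. Next row=LF[13]=0
  step 2: row=0, L[0]='0', prepend. Next row=LF[0]=1
  step 3: row=1, L[1]='4', prepend. Next row=LF[1]=10
  step 4: row=10, L[10]='0', prepend. Next row=LF[10]=5
  step 5: row=5, L[5]='1', prepend. Next row=LF[5]=8
  step 6: row=8, L[8]='0', prepend. Next row=LF[8]=4
  step 7: row=4, L[4]='5', prepend. Next row=LF[4]=15
  step 8: row=15, L[15]='5', prepend. Next row=LF[15]=17
  step 9: row=17, L[17]='0', prepend. Next row=LF[17]=7
  step 10: row=7, L[7]='5', prepend. Next row=LF[7]=16
  step 11: row=16, L[16]='4', prepend. Next row=LF[16]=14
  step 12: row=14, L[14]='1', prepend. Next row=LF[14]=9
  step 13: row=9, L[9]='4', prepend. Next row=LF[9]=12
  step 14: row=12, L[12]='0', prepend. Next row=LF[12]=6
  step 15: row=6, L[6]='0', prepend. Next row=LF[6]=3
  step 16: row=3, L[3]='0', prepend. Next row=LF[3]=2
  step 17: row=2, L[2]='4', prepend. Next row=LF[2]=11
  step 18: row=11, L[11]='4', prepend. Next row=LF[11]=13
Reversed output: 44000414505501040$

Answer: 44000414505501040$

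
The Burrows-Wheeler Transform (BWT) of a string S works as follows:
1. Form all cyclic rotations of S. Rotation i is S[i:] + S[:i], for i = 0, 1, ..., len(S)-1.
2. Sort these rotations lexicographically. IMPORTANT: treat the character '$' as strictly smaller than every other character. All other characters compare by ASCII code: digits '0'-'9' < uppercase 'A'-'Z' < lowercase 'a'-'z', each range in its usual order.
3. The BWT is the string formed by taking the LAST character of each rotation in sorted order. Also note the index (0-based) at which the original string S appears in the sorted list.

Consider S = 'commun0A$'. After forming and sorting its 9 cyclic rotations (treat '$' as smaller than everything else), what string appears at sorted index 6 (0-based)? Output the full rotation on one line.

Answer: n0A$commu

Derivation:
All 9 rotations (rotation i = S[i:]+S[:i]):
  rot[0] = commun0A$
  rot[1] = ommun0A$c
  rot[2] = mmun0A$co
  rot[3] = mun0A$com
  rot[4] = un0A$comm
  rot[5] = n0A$commu
  rot[6] = 0A$commun
  rot[7] = A$commun0
  rot[8] = $commun0A
Sorted (with $ < everything):
  sorted[0] = $commun0A
  sorted[1] = 0A$commun
  sorted[2] = A$commun0
  sorted[3] = commun0A$
  sorted[4] = mmun0A$co
  sorted[5] = mun0A$com
  sorted[6] = n0A$commu
  sorted[7] = ommun0A$c
  sorted[8] = un0A$comm
sorted[6] = n0A$commu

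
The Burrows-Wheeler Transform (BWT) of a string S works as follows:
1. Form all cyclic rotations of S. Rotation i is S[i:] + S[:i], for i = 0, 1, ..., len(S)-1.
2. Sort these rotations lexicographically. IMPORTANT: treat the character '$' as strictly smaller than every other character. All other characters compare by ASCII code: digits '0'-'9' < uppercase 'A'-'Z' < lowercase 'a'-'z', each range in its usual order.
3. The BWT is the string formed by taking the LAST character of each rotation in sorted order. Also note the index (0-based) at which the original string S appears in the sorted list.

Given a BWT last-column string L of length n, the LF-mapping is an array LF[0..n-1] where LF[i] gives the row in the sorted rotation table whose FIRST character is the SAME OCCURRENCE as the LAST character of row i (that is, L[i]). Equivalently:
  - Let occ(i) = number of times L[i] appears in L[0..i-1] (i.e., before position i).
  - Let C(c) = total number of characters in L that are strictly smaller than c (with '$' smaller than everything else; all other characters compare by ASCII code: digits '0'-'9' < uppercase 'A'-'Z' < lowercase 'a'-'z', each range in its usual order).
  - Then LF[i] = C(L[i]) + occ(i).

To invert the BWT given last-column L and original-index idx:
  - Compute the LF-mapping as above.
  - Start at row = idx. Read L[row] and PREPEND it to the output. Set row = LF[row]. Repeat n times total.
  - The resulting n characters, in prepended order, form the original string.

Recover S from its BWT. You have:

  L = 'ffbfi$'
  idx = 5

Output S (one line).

LF mapping: 2 3 1 4 5 0
Walk LF starting at row 5, prepending L[row]:
  step 1: row=5, L[5]='$', prepend. Next row=LF[5]=0
  step 2: row=0, L[0]='f', prepend. Next row=LF[0]=2
  step 3: row=2, L[2]='b', prepend. Next row=LF[2]=1
  step 4: row=1, L[1]='f', prepend. Next row=LF[1]=3
  step 5: row=3, L[3]='f', prepend. Next row=LF[3]=4
  step 6: row=4, L[4]='i', prepend. Next row=LF[4]=5
Reversed output: iffbf$

Answer: iffbf$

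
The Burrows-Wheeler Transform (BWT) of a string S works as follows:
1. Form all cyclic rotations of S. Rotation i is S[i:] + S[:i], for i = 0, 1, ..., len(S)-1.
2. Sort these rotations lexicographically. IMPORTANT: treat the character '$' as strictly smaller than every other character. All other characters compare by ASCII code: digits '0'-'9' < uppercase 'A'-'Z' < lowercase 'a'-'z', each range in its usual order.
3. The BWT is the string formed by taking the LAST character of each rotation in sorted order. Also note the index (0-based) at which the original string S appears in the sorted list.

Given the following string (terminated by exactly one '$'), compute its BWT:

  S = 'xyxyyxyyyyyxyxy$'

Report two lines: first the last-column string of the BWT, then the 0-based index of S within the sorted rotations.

Answer: yyy$yyxxyxyyxyyx
3

Derivation:
All 16 rotations (rotation i = S[i:]+S[:i]):
  rot[0] = xyxyyxyyyyyxyxy$
  rot[1] = yxyyxyyyyyxyxy$x
  rot[2] = xyyxyyyyyxyxy$xy
  rot[3] = yyxyyyyyxyxy$xyx
  rot[4] = yxyyyyyxyxy$xyxy
  rot[5] = xyyyyyxyxy$xyxyy
  rot[6] = yyyyyxyxy$xyxyyx
  rot[7] = yyyyxyxy$xyxyyxy
  rot[8] = yyyxyxy$xyxyyxyy
  rot[9] = yyxyxy$xyxyyxyyy
  rot[10] = yxyxy$xyxyyxyyyy
  rot[11] = xyxy$xyxyyxyyyyy
  rot[12] = yxy$xyxyyxyyyyyx
  rot[13] = xy$xyxyyxyyyyyxy
  rot[14] = y$xyxyyxyyyyyxyx
  rot[15] = $xyxyyxyyyyyxyxy
Sorted (with $ < everything):
  sorted[0] = $xyxyyxyyyyyxyxy  (last char: 'y')
  sorted[1] = xy$xyxyyxyyyyyxy  (last char: 'y')
  sorted[2] = xyxy$xyxyyxyyyyy  (last char: 'y')
  sorted[3] = xyxyyxyyyyyxyxy$  (last char: '$')
  sorted[4] = xyyxyyyyyxyxy$xy  (last char: 'y')
  sorted[5] = xyyyyyxyxy$xyxyy  (last char: 'y')
  sorted[6] = y$xyxyyxyyyyyxyx  (last char: 'x')
  sorted[7] = yxy$xyxyyxyyyyyx  (last char: 'x')
  sorted[8] = yxyxy$xyxyyxyyyy  (last char: 'y')
  sorted[9] = yxyyxyyyyyxyxy$x  (last char: 'x')
  sorted[10] = yxyyyyyxyxy$xyxy  (last char: 'y')
  sorted[11] = yyxyxy$xyxyyxyyy  (last char: 'y')
  sorted[12] = yyxyyyyyxyxy$xyx  (last char: 'x')
  sorted[13] = yyyxyxy$xyxyyxyy  (last char: 'y')
  sorted[14] = yyyyxyxy$xyxyyxy  (last char: 'y')
  sorted[15] = yyyyyxyxy$xyxyyx  (last char: 'x')
Last column: yyy$yyxxyxyyxyyx
Original string S is at sorted index 3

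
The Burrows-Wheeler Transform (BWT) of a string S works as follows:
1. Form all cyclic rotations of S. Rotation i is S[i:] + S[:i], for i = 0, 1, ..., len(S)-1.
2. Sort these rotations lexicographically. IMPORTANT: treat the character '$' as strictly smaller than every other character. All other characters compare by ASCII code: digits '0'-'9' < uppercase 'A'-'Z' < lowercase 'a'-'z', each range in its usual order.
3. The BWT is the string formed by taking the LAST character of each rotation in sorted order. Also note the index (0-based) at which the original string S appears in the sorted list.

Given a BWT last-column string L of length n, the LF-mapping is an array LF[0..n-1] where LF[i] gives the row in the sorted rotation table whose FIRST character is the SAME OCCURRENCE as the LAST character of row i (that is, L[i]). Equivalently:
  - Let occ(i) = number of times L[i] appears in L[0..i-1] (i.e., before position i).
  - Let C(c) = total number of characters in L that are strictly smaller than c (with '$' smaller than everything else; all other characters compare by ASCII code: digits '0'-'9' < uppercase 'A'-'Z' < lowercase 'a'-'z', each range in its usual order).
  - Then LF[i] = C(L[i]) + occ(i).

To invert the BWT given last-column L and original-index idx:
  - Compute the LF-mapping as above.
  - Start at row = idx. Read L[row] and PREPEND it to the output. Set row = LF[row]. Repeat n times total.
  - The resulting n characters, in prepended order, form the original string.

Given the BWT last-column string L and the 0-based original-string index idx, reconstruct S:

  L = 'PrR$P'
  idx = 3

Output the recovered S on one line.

Answer: RPrP$

Derivation:
LF mapping: 1 4 3 0 2
Walk LF starting at row 3, prepending L[row]:
  step 1: row=3, L[3]='$', prepend. Next row=LF[3]=0
  step 2: row=0, L[0]='P', prepend. Next row=LF[0]=1
  step 3: row=1, L[1]='r', prepend. Next row=LF[1]=4
  step 4: row=4, L[4]='P', prepend. Next row=LF[4]=2
  step 5: row=2, L[2]='R', prepend. Next row=LF[2]=3
Reversed output: RPrP$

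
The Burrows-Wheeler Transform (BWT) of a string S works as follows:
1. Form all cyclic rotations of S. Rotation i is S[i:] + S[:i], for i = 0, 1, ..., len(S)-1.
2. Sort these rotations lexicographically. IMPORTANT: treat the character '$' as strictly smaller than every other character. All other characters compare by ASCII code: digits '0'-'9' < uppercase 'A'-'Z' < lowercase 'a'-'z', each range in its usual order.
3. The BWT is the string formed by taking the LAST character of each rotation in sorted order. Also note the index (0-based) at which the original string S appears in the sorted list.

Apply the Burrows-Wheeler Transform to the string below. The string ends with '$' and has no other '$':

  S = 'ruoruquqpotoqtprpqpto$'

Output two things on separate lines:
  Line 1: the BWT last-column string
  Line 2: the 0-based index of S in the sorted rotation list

All 22 rotations (rotation i = S[i:]+S[:i]):
  rot[0] = ruoruquqpotoqtprpqpto$
  rot[1] = uoruquqpotoqtprpqpto$r
  rot[2] = oruquqpotoqtprpqpto$ru
  rot[3] = ruquqpotoqtprpqpto$ruo
  rot[4] = uquqpotoqtprpqpto$ruor
  rot[5] = quqpotoqtprpqpto$ruoru
  rot[6] = uqpotoqtprpqpto$ruoruq
  rot[7] = qpotoqtprpqpto$ruoruqu
  rot[8] = potoqtprpqpto$ruoruquq
  rot[9] = otoqtprpqpto$ruoruquqp
  rot[10] = toqtprpqpto$ruoruquqpo
  rot[11] = oqtprpqpto$ruoruquqpot
  rot[12] = qtprpqpto$ruoruquqpoto
  rot[13] = tprpqpto$ruoruquqpotoq
  rot[14] = prpqpto$ruoruquqpotoqt
  rot[15] = rpqpto$ruoruquqpotoqtp
  rot[16] = pqpto$ruoruquqpotoqtpr
  rot[17] = qpto$ruoruquqpotoqtprp
  rot[18] = pto$ruoruquqpotoqtprpq
  rot[19] = to$ruoruquqpotoqtprpqp
  rot[20] = o$ruoruquqpotoqtprpqpt
  rot[21] = $ruoruquqpotoqtprpqpto
Sorted (with $ < everything):
  sorted[0] = $ruoruquqpotoqtprpqpto  (last char: 'o')
  sorted[1] = o$ruoruquqpotoqtprpqpt  (last char: 't')
  sorted[2] = oqtprpqpto$ruoruquqpot  (last char: 't')
  sorted[3] = oruquqpotoqtprpqpto$ru  (last char: 'u')
  sorted[4] = otoqtprpqpto$ruoruquqp  (last char: 'p')
  sorted[5] = potoqtprpqpto$ruoruquq  (last char: 'q')
  sorted[6] = pqpto$ruoruquqpotoqtpr  (last char: 'r')
  sorted[7] = prpqpto$ruoruquqpotoqt  (last char: 't')
  sorted[8] = pto$ruoruquqpotoqtprpq  (last char: 'q')
  sorted[9] = qpotoqtprpqpto$ruoruqu  (last char: 'u')
  sorted[10] = qpto$ruoruquqpotoqtprp  (last char: 'p')
  sorted[11] = qtprpqpto$ruoruquqpoto  (last char: 'o')
  sorted[12] = quqpotoqtprpqpto$ruoru  (last char: 'u')
  sorted[13] = rpqpto$ruoruquqpotoqtp  (last char: 'p')
  sorted[14] = ruoruquqpotoqtprpqpto$  (last char: '$')
  sorted[15] = ruquqpotoqtprpqpto$ruo  (last char: 'o')
  sorted[16] = to$ruoruquqpotoqtprpqp  (last char: 'p')
  sorted[17] = toqtprpqpto$ruoruquqpo  (last char: 'o')
  sorted[18] = tprpqpto$ruoruquqpotoq  (last char: 'q')
  sorted[19] = uoruquqpotoqtprpqpto$r  (last char: 'r')
  sorted[20] = uqpotoqtprpqpto$ruoruq  (last char: 'q')
  sorted[21] = uquqpotoqtprpqpto$ruor  (last char: 'r')
Last column: ottupqrtqupoup$opoqrqr
Original string S is at sorted index 14

Answer: ottupqrtqupoup$opoqrqr
14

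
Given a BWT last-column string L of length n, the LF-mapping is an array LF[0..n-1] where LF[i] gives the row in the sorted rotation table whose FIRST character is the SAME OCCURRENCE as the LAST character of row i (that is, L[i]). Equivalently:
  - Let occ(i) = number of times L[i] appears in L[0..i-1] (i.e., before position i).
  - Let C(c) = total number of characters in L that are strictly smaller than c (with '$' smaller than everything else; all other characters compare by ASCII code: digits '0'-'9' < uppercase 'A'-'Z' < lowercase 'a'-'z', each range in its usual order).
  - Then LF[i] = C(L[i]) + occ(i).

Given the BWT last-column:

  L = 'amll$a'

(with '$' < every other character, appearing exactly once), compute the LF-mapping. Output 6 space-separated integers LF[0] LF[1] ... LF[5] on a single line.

Answer: 1 5 3 4 0 2

Derivation:
Char counts: '$':1, 'a':2, 'l':2, 'm':1
C (first-col start): C('$')=0, C('a')=1, C('l')=3, C('m')=5
L[0]='a': occ=0, LF[0]=C('a')+0=1+0=1
L[1]='m': occ=0, LF[1]=C('m')+0=5+0=5
L[2]='l': occ=0, LF[2]=C('l')+0=3+0=3
L[3]='l': occ=1, LF[3]=C('l')+1=3+1=4
L[4]='$': occ=0, LF[4]=C('$')+0=0+0=0
L[5]='a': occ=1, LF[5]=C('a')+1=1+1=2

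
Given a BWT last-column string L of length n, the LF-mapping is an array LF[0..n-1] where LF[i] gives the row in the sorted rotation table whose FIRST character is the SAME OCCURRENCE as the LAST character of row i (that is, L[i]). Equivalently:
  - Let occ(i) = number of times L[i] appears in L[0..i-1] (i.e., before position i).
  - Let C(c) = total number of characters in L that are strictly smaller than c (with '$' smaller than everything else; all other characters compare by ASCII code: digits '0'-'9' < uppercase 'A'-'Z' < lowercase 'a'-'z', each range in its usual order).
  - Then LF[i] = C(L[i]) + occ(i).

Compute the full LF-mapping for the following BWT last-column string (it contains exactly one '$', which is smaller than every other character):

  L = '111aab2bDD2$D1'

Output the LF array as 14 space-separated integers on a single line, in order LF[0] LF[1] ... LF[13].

Char counts: '$':1, '1':4, '2':2, 'D':3, 'a':2, 'b':2
C (first-col start): C('$')=0, C('1')=1, C('2')=5, C('D')=7, C('a')=10, C('b')=12
L[0]='1': occ=0, LF[0]=C('1')+0=1+0=1
L[1]='1': occ=1, LF[1]=C('1')+1=1+1=2
L[2]='1': occ=2, LF[2]=C('1')+2=1+2=3
L[3]='a': occ=0, LF[3]=C('a')+0=10+0=10
L[4]='a': occ=1, LF[4]=C('a')+1=10+1=11
L[5]='b': occ=0, LF[5]=C('b')+0=12+0=12
L[6]='2': occ=0, LF[6]=C('2')+0=5+0=5
L[7]='b': occ=1, LF[7]=C('b')+1=12+1=13
L[8]='D': occ=0, LF[8]=C('D')+0=7+0=7
L[9]='D': occ=1, LF[9]=C('D')+1=7+1=8
L[10]='2': occ=1, LF[10]=C('2')+1=5+1=6
L[11]='$': occ=0, LF[11]=C('$')+0=0+0=0
L[12]='D': occ=2, LF[12]=C('D')+2=7+2=9
L[13]='1': occ=3, LF[13]=C('1')+3=1+3=4

Answer: 1 2 3 10 11 12 5 13 7 8 6 0 9 4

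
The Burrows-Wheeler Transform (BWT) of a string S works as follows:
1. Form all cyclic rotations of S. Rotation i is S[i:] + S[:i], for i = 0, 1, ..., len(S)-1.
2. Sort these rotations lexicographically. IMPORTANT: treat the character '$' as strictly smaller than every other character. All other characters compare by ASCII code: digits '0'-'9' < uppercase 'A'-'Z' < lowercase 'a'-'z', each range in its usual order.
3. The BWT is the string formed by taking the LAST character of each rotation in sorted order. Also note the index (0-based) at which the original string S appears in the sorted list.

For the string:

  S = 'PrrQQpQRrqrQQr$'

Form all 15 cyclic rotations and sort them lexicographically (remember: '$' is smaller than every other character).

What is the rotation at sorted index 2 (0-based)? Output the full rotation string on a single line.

Answer: QQpQRrqrQQr$Prr

Derivation:
All 15 rotations (rotation i = S[i:]+S[:i]):
  rot[0] = PrrQQpQRrqrQQr$
  rot[1] = rrQQpQRrqrQQr$P
  rot[2] = rQQpQRrqrQQr$Pr
  rot[3] = QQpQRrqrQQr$Prr
  rot[4] = QpQRrqrQQr$PrrQ
  rot[5] = pQRrqrQQr$PrrQQ
  rot[6] = QRrqrQQr$PrrQQp
  rot[7] = RrqrQQr$PrrQQpQ
  rot[8] = rqrQQr$PrrQQpQR
  rot[9] = qrQQr$PrrQQpQRr
  rot[10] = rQQr$PrrQQpQRrq
  rot[11] = QQr$PrrQQpQRrqr
  rot[12] = Qr$PrrQQpQRrqrQ
  rot[13] = r$PrrQQpQRrqrQQ
  rot[14] = $PrrQQpQRrqrQQr
Sorted (with $ < everything):
  sorted[0] = $PrrQQpQRrqrQQr
  sorted[1] = PrrQQpQRrqrQQr$
  sorted[2] = QQpQRrqrQQr$Prr
  sorted[3] = QQr$PrrQQpQRrqr
  sorted[4] = QRrqrQQr$PrrQQp
  sorted[5] = QpQRrqrQQr$PrrQ
  sorted[6] = Qr$PrrQQpQRrqrQ
  sorted[7] = RrqrQQr$PrrQQpQ
  sorted[8] = pQRrqrQQr$PrrQQ
  sorted[9] = qrQQr$PrrQQpQRr
  sorted[10] = r$PrrQQpQRrqrQQ
  sorted[11] = rQQpQRrqrQQr$Pr
  sorted[12] = rQQr$PrrQQpQRrq
  sorted[13] = rqrQQr$PrrQQpQR
  sorted[14] = rrQQpQRrqrQQr$P
sorted[2] = QQpQRrqrQQr$Prr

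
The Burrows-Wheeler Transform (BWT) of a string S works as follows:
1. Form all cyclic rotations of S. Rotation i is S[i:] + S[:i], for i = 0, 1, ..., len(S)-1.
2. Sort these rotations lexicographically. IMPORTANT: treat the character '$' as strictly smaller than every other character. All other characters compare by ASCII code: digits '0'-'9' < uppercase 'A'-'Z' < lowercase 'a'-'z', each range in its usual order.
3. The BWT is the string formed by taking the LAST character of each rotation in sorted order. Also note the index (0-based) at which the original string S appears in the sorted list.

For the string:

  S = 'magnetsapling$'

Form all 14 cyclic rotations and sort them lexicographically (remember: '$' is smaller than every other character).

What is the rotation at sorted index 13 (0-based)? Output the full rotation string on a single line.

Answer: tsapling$magne

Derivation:
All 14 rotations (rotation i = S[i:]+S[:i]):
  rot[0] = magnetsapling$
  rot[1] = agnetsapling$m
  rot[2] = gnetsapling$ma
  rot[3] = netsapling$mag
  rot[4] = etsapling$magn
  rot[5] = tsapling$magne
  rot[6] = sapling$magnet
  rot[7] = apling$magnets
  rot[8] = pling$magnetsa
  rot[9] = ling$magnetsap
  rot[10] = ing$magnetsapl
  rot[11] = ng$magnetsapli
  rot[12] = g$magnetsaplin
  rot[13] = $magnetsapling
Sorted (with $ < everything):
  sorted[0] = $magnetsapling
  sorted[1] = agnetsapling$m
  sorted[2] = apling$magnets
  sorted[3] = etsapling$magn
  sorted[4] = g$magnetsaplin
  sorted[5] = gnetsapling$ma
  sorted[6] = ing$magnetsapl
  sorted[7] = ling$magnetsap
  sorted[8] = magnetsapling$
  sorted[9] = netsapling$mag
  sorted[10] = ng$magnetsapli
  sorted[11] = pling$magnetsa
  sorted[12] = sapling$magnet
  sorted[13] = tsapling$magne
sorted[13] = tsapling$magne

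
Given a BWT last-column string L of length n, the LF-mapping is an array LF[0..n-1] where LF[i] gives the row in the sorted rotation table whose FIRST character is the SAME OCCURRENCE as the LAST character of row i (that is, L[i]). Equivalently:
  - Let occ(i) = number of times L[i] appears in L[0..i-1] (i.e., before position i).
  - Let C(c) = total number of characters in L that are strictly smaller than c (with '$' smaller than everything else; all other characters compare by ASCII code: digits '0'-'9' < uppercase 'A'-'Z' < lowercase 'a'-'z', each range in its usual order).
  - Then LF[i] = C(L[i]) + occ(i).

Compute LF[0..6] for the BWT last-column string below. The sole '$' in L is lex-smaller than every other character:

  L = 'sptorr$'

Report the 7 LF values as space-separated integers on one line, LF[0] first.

Char counts: '$':1, 'o':1, 'p':1, 'r':2, 's':1, 't':1
C (first-col start): C('$')=0, C('o')=1, C('p')=2, C('r')=3, C('s')=5, C('t')=6
L[0]='s': occ=0, LF[0]=C('s')+0=5+0=5
L[1]='p': occ=0, LF[1]=C('p')+0=2+0=2
L[2]='t': occ=0, LF[2]=C('t')+0=6+0=6
L[3]='o': occ=0, LF[3]=C('o')+0=1+0=1
L[4]='r': occ=0, LF[4]=C('r')+0=3+0=3
L[5]='r': occ=1, LF[5]=C('r')+1=3+1=4
L[6]='$': occ=0, LF[6]=C('$')+0=0+0=0

Answer: 5 2 6 1 3 4 0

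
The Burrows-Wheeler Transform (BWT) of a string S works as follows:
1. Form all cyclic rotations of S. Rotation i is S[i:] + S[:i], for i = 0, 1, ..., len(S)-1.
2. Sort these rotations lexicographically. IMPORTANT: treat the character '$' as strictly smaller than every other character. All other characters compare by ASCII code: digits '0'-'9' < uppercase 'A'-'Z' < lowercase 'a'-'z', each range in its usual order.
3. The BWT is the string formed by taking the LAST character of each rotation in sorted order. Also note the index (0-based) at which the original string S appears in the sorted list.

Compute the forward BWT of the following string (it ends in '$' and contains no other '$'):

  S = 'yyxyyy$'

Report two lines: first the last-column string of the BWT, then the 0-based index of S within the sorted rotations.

All 7 rotations (rotation i = S[i:]+S[:i]):
  rot[0] = yyxyyy$
  rot[1] = yxyyy$y
  rot[2] = xyyy$yy
  rot[3] = yyy$yyx
  rot[4] = yy$yyxy
  rot[5] = y$yyxyy
  rot[6] = $yyxyyy
Sorted (with $ < everything):
  sorted[0] = $yyxyyy  (last char: 'y')
  sorted[1] = xyyy$yy  (last char: 'y')
  sorted[2] = y$yyxyy  (last char: 'y')
  sorted[3] = yxyyy$y  (last char: 'y')
  sorted[4] = yy$yyxy  (last char: 'y')
  sorted[5] = yyxyyy$  (last char: '$')
  sorted[6] = yyy$yyx  (last char: 'x')
Last column: yyyyy$x
Original string S is at sorted index 5

Answer: yyyyy$x
5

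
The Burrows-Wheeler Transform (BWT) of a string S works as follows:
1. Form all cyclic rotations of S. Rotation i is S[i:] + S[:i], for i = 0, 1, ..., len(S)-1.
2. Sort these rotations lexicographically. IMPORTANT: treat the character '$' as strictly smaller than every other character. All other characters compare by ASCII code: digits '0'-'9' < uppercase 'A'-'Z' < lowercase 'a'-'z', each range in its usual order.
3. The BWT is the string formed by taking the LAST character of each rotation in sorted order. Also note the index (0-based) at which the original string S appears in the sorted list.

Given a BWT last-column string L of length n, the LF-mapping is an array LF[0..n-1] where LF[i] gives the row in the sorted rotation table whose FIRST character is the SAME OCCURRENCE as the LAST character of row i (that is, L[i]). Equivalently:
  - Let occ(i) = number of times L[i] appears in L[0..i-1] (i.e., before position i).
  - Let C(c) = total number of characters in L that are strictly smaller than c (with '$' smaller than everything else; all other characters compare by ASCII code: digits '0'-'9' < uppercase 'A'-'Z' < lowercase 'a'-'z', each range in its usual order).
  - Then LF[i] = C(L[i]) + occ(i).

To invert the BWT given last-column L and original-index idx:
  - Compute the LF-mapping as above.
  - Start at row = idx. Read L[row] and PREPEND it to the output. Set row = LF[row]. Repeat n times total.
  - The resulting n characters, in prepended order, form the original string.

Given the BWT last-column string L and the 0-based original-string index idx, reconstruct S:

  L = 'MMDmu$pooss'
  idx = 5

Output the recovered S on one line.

Answer: opossumMDM$

Derivation:
LF mapping: 2 3 1 4 10 0 7 5 6 8 9
Walk LF starting at row 5, prepending L[row]:
  step 1: row=5, L[5]='$', prepend. Next row=LF[5]=0
  step 2: row=0, L[0]='M', prepend. Next row=LF[0]=2
  step 3: row=2, L[2]='D', prepend. Next row=LF[2]=1
  step 4: row=1, L[1]='M', prepend. Next row=LF[1]=3
  step 5: row=3, L[3]='m', prepend. Next row=LF[3]=4
  step 6: row=4, L[4]='u', prepend. Next row=LF[4]=10
  step 7: row=10, L[10]='s', prepend. Next row=LF[10]=9
  step 8: row=9, L[9]='s', prepend. Next row=LF[9]=8
  step 9: row=8, L[8]='o', prepend. Next row=LF[8]=6
  step 10: row=6, L[6]='p', prepend. Next row=LF[6]=7
  step 11: row=7, L[7]='o', prepend. Next row=LF[7]=5
Reversed output: opossumMDM$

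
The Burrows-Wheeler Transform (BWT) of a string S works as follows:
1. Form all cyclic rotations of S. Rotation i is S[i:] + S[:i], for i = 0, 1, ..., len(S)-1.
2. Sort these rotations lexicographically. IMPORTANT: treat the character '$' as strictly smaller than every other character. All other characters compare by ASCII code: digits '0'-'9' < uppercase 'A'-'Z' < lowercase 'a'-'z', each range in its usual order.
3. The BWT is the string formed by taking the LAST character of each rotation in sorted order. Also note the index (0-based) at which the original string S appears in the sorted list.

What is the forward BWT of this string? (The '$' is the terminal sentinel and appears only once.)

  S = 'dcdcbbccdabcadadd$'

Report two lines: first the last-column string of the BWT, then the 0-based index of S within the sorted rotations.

Answer: ddcdcabbdbcddcac$a
16

Derivation:
All 18 rotations (rotation i = S[i:]+S[:i]):
  rot[0] = dcdcbbccdabcadadd$
  rot[1] = cdcbbccdabcadadd$d
  rot[2] = dcbbccdabcadadd$dc
  rot[3] = cbbccdabcadadd$dcd
  rot[4] = bbccdabcadadd$dcdc
  rot[5] = bccdabcadadd$dcdcb
  rot[6] = ccdabcadadd$dcdcbb
  rot[7] = cdabcadadd$dcdcbbc
  rot[8] = dabcadadd$dcdcbbcc
  rot[9] = abcadadd$dcdcbbccd
  rot[10] = bcadadd$dcdcbbccda
  rot[11] = cadadd$dcdcbbccdab
  rot[12] = adadd$dcdcbbccdabc
  rot[13] = dadd$dcdcbbccdabca
  rot[14] = add$dcdcbbccdabcad
  rot[15] = dd$dcdcbbccdabcada
  rot[16] = d$dcdcbbccdabcadad
  rot[17] = $dcdcbbccdabcadadd
Sorted (with $ < everything):
  sorted[0] = $dcdcbbccdabcadadd  (last char: 'd')
  sorted[1] = abcadadd$dcdcbbccd  (last char: 'd')
  sorted[2] = adadd$dcdcbbccdabc  (last char: 'c')
  sorted[3] = add$dcdcbbccdabcad  (last char: 'd')
  sorted[4] = bbccdabcadadd$dcdc  (last char: 'c')
  sorted[5] = bcadadd$dcdcbbccda  (last char: 'a')
  sorted[6] = bccdabcadadd$dcdcb  (last char: 'b')
  sorted[7] = cadadd$dcdcbbccdab  (last char: 'b')
  sorted[8] = cbbccdabcadadd$dcd  (last char: 'd')
  sorted[9] = ccdabcadadd$dcdcbb  (last char: 'b')
  sorted[10] = cdabcadadd$dcdcbbc  (last char: 'c')
  sorted[11] = cdcbbccdabcadadd$d  (last char: 'd')
  sorted[12] = d$dcdcbbccdabcadad  (last char: 'd')
  sorted[13] = dabcadadd$dcdcbbcc  (last char: 'c')
  sorted[14] = dadd$dcdcbbccdabca  (last char: 'a')
  sorted[15] = dcbbccdabcadadd$dc  (last char: 'c')
  sorted[16] = dcdcbbccdabcadadd$  (last char: '$')
  sorted[17] = dd$dcdcbbccdabcada  (last char: 'a')
Last column: ddcdcabbdbcddcac$a
Original string S is at sorted index 16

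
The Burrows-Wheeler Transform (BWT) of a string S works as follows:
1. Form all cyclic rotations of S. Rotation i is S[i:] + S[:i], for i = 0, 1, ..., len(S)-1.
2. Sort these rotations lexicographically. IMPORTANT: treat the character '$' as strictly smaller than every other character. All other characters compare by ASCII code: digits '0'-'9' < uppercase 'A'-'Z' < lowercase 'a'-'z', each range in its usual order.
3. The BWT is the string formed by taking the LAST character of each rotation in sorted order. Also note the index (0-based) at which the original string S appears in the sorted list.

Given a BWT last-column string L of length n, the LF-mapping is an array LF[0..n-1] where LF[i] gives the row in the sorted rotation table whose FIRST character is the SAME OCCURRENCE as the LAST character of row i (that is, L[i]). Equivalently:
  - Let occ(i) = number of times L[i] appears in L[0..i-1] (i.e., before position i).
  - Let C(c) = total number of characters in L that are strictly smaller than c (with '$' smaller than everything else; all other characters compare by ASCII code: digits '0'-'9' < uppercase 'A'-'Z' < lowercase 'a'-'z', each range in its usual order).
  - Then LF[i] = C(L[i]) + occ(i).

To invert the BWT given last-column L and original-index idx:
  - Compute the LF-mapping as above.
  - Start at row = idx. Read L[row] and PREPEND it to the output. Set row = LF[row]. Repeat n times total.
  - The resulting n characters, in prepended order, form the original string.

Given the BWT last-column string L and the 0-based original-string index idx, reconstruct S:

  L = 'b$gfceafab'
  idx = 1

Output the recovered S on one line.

Answer: aecbgaffb$

Derivation:
LF mapping: 3 0 9 7 5 6 1 8 2 4
Walk LF starting at row 1, prepending L[row]:
  step 1: row=1, L[1]='$', prepend. Next row=LF[1]=0
  step 2: row=0, L[0]='b', prepend. Next row=LF[0]=3
  step 3: row=3, L[3]='f', prepend. Next row=LF[3]=7
  step 4: row=7, L[7]='f', prepend. Next row=LF[7]=8
  step 5: row=8, L[8]='a', prepend. Next row=LF[8]=2
  step 6: row=2, L[2]='g', prepend. Next row=LF[2]=9
  step 7: row=9, L[9]='b', prepend. Next row=LF[9]=4
  step 8: row=4, L[4]='c', prepend. Next row=LF[4]=5
  step 9: row=5, L[5]='e', prepend. Next row=LF[5]=6
  step 10: row=6, L[6]='a', prepend. Next row=LF[6]=1
Reversed output: aecbgaffb$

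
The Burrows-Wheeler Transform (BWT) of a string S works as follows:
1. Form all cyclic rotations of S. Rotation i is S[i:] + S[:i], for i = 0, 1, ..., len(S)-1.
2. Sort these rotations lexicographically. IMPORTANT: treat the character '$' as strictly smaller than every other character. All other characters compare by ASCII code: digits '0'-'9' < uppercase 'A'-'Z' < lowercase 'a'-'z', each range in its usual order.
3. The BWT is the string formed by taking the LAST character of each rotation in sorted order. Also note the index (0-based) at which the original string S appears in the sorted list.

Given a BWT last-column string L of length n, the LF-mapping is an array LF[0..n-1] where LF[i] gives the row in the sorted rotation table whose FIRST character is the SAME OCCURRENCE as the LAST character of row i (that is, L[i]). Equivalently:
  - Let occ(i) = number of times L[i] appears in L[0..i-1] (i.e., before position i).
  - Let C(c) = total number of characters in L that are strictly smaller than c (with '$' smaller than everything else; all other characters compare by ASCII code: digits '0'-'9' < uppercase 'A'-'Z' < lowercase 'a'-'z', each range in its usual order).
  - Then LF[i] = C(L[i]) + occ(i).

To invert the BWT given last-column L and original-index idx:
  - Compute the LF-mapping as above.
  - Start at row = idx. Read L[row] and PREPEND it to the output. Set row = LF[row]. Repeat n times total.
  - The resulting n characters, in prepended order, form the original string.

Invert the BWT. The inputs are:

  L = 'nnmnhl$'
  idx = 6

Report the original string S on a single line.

Answer: nmlnhn$

Derivation:
LF mapping: 4 5 3 6 1 2 0
Walk LF starting at row 6, prepending L[row]:
  step 1: row=6, L[6]='$', prepend. Next row=LF[6]=0
  step 2: row=0, L[0]='n', prepend. Next row=LF[0]=4
  step 3: row=4, L[4]='h', prepend. Next row=LF[4]=1
  step 4: row=1, L[1]='n', prepend. Next row=LF[1]=5
  step 5: row=5, L[5]='l', prepend. Next row=LF[5]=2
  step 6: row=2, L[2]='m', prepend. Next row=LF[2]=3
  step 7: row=3, L[3]='n', prepend. Next row=LF[3]=6
Reversed output: nmlnhn$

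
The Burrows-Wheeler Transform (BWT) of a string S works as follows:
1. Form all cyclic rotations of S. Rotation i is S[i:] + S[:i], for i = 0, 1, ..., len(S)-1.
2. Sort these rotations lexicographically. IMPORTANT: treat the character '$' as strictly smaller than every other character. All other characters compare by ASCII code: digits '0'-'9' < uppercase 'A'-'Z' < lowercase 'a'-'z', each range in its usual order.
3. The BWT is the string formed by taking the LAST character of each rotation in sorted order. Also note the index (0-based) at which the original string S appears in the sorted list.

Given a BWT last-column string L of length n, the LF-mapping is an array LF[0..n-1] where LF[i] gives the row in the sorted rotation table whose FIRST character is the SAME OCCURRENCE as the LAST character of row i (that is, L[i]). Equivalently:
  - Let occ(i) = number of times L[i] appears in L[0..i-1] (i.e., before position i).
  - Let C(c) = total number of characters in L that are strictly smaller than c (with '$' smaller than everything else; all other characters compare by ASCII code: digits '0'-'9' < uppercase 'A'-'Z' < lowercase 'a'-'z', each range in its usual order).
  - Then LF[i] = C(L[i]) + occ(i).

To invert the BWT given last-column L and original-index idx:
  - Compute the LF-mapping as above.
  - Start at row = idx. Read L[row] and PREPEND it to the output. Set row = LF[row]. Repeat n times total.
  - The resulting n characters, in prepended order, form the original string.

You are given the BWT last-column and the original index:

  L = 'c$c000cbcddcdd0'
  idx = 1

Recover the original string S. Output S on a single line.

LF mapping: 6 0 7 1 2 3 8 5 9 11 12 10 13 14 4
Walk LF starting at row 1, prepending L[row]:
  step 1: row=1, L[1]='$', prepend. Next row=LF[1]=0
  step 2: row=0, L[0]='c', prepend. Next row=LF[0]=6
  step 3: row=6, L[6]='c', prepend. Next row=LF[6]=8
  step 4: row=8, L[8]='c', prepend. Next row=LF[8]=9
  step 5: row=9, L[9]='d', prepend. Next row=LF[9]=11
  step 6: row=11, L[11]='c', prepend. Next row=LF[11]=10
  step 7: row=10, L[10]='d', prepend. Next row=LF[10]=12
  step 8: row=12, L[12]='d', prepend. Next row=LF[12]=13
  step 9: row=13, L[13]='d', prepend. Next row=LF[13]=14
  step 10: row=14, L[14]='0', prepend. Next row=LF[14]=4
  step 11: row=4, L[4]='0', prepend. Next row=LF[4]=2
  step 12: row=2, L[2]='c', prepend. Next row=LF[2]=7
  step 13: row=7, L[7]='b', prepend. Next row=LF[7]=5
  step 14: row=5, L[5]='0', prepend. Next row=LF[5]=3
  step 15: row=3, L[3]='0', prepend. Next row=LF[3]=1
Reversed output: 00bc00dddcdccc$

Answer: 00bc00dddcdccc$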